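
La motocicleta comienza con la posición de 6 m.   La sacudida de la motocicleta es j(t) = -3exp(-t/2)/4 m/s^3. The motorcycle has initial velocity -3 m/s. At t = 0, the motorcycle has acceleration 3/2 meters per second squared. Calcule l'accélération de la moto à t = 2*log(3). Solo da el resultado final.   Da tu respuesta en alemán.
Die Antwort ist 1/2.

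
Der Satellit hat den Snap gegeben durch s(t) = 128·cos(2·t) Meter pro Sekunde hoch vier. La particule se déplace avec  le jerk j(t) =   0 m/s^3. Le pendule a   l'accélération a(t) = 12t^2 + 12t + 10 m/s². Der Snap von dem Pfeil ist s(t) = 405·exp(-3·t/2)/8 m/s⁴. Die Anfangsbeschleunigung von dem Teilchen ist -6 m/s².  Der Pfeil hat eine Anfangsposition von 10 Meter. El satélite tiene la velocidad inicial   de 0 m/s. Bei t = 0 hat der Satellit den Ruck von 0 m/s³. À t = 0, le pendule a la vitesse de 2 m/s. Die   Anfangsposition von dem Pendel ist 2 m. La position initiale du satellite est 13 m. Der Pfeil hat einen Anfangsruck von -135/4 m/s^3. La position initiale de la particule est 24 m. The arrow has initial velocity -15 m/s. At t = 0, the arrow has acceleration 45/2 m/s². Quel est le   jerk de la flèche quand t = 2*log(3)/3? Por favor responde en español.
Necesitamos integrar nuestra ecuación del snap s(t) = 405·exp(-3·t/2)/8 1 vez. La integral del snap, con j(0) = -135/4, da la sacudida: j(t) = -135·exp(-3·t/2)/4. Usando j(t) = -135·exp(-3·t/2)/4 y sustituyendo t = 2*log(3)/3, encontramos j = -45/4.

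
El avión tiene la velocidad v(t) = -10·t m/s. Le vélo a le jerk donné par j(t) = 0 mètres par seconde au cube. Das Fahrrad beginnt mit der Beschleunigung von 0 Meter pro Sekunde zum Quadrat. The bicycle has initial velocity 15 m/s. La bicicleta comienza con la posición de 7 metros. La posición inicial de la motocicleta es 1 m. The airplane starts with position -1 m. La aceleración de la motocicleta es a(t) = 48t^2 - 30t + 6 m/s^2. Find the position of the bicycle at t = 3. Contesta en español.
Debemos encontrar la antiderivada de nuestra ecuación de la sacudida j(t) = 0 3 veces. La integral de la sacudida es la aceleración. Usando a(0) = 0, obtenemos a(t) = 0. Integrando la aceleración y usando la condición inicial v(0) = 15, obtenemos v(t) = 15. Tomando ∫v(t)dt y aplicando x(0) = 7, encontramos x(t) = 15·t + 7. De la ecuación de la posición x(t) = 15·t + 7, sustituimos t = 3 para obtener x = 52.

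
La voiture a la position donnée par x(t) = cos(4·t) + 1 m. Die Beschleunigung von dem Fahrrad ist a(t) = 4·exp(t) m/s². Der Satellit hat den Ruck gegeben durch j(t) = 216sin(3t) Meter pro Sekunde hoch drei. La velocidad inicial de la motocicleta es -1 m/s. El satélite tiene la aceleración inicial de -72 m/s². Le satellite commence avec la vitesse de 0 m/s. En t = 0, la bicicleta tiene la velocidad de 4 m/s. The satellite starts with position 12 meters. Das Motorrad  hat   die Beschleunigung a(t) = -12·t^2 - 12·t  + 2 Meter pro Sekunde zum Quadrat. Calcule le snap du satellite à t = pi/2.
Pour résoudre ceci, nous devons prendre 1 dérivée de notre équation du jerk j(t) = 216·sin(3·t). En dérivant le jerk, nous obtenons le snap: s(t) = 648·cos(3·t). De l'équation du snap s(t) = 648·cos(3·t), nous substituons t = pi/2 pour obtenir s = 0.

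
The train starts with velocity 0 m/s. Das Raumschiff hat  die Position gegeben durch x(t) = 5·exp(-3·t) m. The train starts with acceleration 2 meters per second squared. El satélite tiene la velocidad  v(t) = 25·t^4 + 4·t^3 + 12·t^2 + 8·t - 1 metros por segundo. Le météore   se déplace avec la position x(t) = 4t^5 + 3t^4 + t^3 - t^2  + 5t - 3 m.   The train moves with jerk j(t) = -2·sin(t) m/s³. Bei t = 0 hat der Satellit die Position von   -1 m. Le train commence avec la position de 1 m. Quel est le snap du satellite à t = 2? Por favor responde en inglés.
To solve this, we need to take 3 derivatives of our velocity equation v(t) = 25·t^4 + 4·t^3 + 12·t^2 + 8·t - 1. The derivative of velocity gives acceleration: a(t) = 100·t^3 + 12·t^2 + 24·t + 8. Differentiating acceleration, we get jerk: j(t) = 300·t^2 + 24·t + 24. Taking d/dt of j(t), we find s(t) = 600·t + 24. From the given snap equation s(t) = 600·t + 24, we substitute t = 2 to get s = 1224.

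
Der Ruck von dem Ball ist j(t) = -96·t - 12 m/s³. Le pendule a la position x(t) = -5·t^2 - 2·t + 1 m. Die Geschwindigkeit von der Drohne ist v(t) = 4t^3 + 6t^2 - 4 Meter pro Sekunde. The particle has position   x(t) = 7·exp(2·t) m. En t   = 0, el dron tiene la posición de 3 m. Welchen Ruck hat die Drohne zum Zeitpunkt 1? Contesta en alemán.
Ausgehend von der Geschwindigkeit v(t) = 4·t^3 + 6·t^2 - 4, nehmen wir 2 Ableitungen. Durch Ableiten von der Geschwindigkeit erhalten wir die Beschleunigung: a(t) = 12·t^2 + 12·t. Die Ableitung von der Beschleunigung ergibt den Ruck: j(t) = 24·t + 12. Aus der Gleichung für den Ruck j(t) = 24·t + 12, setzen wir t = 1 ein und erhalten j = 36.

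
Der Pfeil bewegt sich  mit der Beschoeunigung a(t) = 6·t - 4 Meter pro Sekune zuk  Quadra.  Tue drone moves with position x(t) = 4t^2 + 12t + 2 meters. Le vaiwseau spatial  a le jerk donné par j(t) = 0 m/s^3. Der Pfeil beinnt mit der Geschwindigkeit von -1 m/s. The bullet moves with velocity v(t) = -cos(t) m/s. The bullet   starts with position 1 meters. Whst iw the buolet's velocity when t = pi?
We have velocity v(t) = -cos(t). Substituting t = pi: v(pi) = 1.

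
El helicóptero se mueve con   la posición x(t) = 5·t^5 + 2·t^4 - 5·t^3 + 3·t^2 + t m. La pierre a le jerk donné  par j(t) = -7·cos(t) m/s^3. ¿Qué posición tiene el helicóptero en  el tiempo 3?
Tenemos la posición x(t) = 5·t^5 + 2·t^4 - 5·t^3 + 3·t^2 + t. Sustituyendo t = 3: x(3) = 1272.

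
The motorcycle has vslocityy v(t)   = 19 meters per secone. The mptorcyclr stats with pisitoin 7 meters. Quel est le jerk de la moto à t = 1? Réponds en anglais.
Starting from velocity v(t) = 19, we take 2 derivatives. The derivative of velocity gives acceleration: a(t) = 0. Taking d/dt of a(t), we find j(t) = 0. Using j(t) = 0 and substituting t = 1, we find j = 0.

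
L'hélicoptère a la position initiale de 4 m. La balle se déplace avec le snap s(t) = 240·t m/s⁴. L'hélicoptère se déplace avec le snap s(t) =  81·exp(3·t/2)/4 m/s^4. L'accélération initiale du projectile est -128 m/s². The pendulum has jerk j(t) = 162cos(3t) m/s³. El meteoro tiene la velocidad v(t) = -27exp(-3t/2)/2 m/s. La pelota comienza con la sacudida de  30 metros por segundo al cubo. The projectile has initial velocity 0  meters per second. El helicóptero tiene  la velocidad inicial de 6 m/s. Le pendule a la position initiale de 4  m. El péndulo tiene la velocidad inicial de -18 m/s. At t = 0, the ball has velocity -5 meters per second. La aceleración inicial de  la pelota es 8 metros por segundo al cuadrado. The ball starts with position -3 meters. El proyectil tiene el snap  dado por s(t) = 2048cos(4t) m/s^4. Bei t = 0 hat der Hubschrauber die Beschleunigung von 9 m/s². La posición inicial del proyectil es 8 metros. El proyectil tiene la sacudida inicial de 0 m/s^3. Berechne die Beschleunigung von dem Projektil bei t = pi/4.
Um dies zu lösen, müssen wir 2 Stammfunktionen unserer Gleichung für den Snap s(t) = 2048·cos(4·t) finden. Das Integral von dem Snap, mit j(0) = 0, ergibt den Ruck: j(t) = 512·sin(4·t). Durch Integration von dem Ruck und Verwendung der Anfangsbedingung a(0) = -128, erhalten wir a(t) = -128·cos(4·t). Mit a(t) = -128·cos(4·t) und Einsetzen von t = pi/4, finden wir a = 128.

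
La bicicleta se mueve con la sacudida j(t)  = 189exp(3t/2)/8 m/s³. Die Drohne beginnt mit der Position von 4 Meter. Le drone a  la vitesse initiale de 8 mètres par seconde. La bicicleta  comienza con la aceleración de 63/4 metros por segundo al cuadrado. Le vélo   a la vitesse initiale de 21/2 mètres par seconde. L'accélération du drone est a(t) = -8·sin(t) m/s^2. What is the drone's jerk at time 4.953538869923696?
We must differentiate our acceleration equation a(t) = -8·sin(t) 1 time. Taking d/dt of a(t), we find j(t) = -8·cos(t). From the given jerk equation j(t) = -8·cos(t), we substitute t = 4.953538869923696 to get j = -1.91055520325170.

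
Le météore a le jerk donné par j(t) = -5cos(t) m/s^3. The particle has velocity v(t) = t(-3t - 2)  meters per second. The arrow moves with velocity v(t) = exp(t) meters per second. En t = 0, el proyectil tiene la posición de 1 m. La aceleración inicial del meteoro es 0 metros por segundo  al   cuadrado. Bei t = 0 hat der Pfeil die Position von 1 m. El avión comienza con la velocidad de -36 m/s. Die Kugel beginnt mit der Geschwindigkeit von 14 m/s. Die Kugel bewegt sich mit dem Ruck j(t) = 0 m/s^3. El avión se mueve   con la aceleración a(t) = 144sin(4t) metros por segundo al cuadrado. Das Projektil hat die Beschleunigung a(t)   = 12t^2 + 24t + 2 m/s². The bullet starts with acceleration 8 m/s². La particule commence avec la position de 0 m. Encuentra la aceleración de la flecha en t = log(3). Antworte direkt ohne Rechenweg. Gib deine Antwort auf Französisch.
À t = log(3), a = 3.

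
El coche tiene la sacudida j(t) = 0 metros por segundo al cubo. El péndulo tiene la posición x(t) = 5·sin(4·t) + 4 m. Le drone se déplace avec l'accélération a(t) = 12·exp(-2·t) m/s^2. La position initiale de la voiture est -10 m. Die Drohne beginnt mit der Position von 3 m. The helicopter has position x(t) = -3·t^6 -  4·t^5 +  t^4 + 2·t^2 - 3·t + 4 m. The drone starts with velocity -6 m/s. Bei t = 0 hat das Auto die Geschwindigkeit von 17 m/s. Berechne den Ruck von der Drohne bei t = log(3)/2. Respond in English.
To solve this, we need to take 1 derivative of our acceleration equation a(t) = 12·exp(-2·t). The derivative of acceleration gives jerk: j(t) = -24·exp(-2·t). From the given jerk equation j(t) = -24·exp(-2·t), we substitute t = log(3)/2 to get j = -8.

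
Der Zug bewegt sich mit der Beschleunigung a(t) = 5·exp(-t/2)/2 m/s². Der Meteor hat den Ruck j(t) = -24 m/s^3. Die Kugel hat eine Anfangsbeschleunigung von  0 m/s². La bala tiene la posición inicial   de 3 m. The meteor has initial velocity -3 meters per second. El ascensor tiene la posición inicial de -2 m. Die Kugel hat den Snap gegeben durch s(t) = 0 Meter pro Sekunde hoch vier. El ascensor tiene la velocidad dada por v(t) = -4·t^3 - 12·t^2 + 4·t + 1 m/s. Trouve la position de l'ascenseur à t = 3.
Nous devons intégrer notre équation de la vitesse v(t) = -4·t^3 - 12·t^2 + 4·t + 1 1 fois. La primitive de la vitesse, avec x(0) = -2, donne la position: x(t) = -t^4 - 4·t^3 + 2·t^2 + t - 2. Nous avons la position x(t) = -t^4 - 4·t^3 + 2·t^2 + t - 2. En substituant t = 3: x(3) = -170.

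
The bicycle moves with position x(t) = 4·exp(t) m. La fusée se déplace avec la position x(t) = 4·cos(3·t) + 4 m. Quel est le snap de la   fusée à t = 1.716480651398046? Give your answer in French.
En partant de la position x(t) = 4·cos(3·t) + 4, nous prenons 4 dérivées. En prenant d/dt de x(t), nous trouvons v(t) = -12·sin(3·t). La dérivée de la vitesse donne l'accélération: a(t) = -36·cos(3·t). En dérivant l'accélération, nous obtenons le jerk: j(t) = 108·sin(3·t). La dérivée du jerk donne le snap: s(t) = 324·cos(3·t). En utilisant s(t) = 324·cos(3·t) et en substituant t = 1.716480651398046, nous trouvons s = 137.139898752196.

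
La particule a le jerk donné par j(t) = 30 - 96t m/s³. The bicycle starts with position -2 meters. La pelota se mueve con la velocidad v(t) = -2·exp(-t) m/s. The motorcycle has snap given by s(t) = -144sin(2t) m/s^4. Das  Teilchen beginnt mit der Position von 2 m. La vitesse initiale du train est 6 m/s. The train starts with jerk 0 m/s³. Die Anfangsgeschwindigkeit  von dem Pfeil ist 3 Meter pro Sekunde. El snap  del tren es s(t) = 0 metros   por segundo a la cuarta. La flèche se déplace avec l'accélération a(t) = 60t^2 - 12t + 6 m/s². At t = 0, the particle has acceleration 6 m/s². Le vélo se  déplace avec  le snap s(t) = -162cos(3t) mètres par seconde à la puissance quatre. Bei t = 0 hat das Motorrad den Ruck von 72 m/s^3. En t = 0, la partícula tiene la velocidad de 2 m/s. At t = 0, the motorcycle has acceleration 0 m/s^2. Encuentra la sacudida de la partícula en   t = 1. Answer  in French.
Nous avons le jerk j(t) = 30 - 96·t. En substituant t = 1: j(1) = -66.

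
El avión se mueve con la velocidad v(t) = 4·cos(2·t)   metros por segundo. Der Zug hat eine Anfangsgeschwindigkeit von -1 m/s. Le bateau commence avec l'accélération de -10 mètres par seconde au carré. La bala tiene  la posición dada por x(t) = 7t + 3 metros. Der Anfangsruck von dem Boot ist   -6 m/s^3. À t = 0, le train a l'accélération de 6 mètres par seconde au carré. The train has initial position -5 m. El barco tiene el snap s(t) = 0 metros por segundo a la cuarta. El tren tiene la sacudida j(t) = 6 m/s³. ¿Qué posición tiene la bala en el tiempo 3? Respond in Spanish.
Usando x(t) = 7·t + 3 y sustituyendo t = 3, encontramos x = 24.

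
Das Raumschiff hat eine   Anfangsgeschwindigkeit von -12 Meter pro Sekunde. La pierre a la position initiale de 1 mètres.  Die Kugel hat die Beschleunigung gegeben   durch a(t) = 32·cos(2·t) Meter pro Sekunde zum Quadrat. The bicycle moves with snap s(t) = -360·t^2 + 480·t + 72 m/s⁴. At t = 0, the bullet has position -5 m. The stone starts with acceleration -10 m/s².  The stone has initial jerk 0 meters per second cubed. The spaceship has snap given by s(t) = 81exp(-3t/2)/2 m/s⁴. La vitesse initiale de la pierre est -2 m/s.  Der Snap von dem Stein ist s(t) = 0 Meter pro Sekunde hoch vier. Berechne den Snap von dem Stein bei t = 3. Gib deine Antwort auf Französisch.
De l'équation du snap s(t) = 0, nous substituons t = 3 pour obtenir s = 0.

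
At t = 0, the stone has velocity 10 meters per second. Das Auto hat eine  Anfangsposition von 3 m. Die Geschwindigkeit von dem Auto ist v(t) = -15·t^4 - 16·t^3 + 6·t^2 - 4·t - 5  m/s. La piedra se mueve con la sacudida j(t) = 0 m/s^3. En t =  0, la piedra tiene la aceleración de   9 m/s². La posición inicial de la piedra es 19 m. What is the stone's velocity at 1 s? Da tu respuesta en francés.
Pour résoudre ceci, nous devons prendre 2 primitives de notre équation du jerk j(t) = 0. En prenant ∫j(t)dt et en appliquant a(0) = 9, nous trouvons a(t) = 9. En intégrant l'accélération et en utilisant la condition initiale v(0) = 10, nous obtenons v(t) = 9·t + 10. Nous avons la vitesse v(t) = 9·t + 10. En substituant t = 1: v(1) = 19.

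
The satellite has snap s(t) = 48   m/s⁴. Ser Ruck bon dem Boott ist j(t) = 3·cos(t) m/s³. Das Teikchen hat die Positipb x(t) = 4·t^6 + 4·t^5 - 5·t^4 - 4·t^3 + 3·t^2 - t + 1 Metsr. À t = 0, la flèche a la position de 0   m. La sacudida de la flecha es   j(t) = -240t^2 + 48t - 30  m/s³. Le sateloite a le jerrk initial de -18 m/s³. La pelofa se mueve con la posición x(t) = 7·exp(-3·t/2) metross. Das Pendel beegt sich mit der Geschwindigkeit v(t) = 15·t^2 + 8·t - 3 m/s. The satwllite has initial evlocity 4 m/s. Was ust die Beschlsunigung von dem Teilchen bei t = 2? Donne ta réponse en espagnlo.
Debemos derivar nuestra ecuación de la posición x(t) = 4·t^6 + 4·t^5 - 5·t^4 - 4·t^3 + 3·t^2 - t + 1 2 veces. Tomando d/dt de x(t), encontramos v(t) = 24·t^5 + 20·t^4 - 20·t^3 - 12·t^2 + 6·t - 1. Tomando d/dt de v(t), encontramos a(t) = 120·t^4 + 80·t^3 - 60·t^2 - 24·t + 6. Tenemos la aceleración a(t) = 120·t^4 + 80·t^3 - 60·t^2 - 24·t + 6. Sustituyendo t = 2: a(2) = 2278.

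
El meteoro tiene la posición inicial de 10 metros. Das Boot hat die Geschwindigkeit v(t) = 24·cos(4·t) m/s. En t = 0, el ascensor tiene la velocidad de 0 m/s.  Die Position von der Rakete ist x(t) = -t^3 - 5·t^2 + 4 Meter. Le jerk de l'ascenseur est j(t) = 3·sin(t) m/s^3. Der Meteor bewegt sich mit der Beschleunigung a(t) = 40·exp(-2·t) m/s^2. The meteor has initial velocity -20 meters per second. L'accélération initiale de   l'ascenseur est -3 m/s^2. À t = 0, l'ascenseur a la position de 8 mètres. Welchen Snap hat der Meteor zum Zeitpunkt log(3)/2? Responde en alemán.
Ausgehend von der Beschleunigung a(t) = 40·exp(-2·t), nehmen wir 2 Ableitungen. Die Ableitung von der Beschleunigung ergibt den Ruck: j(t) = -80·exp(-2·t). Die Ableitung von dem Ruck ergibt den Snap: s(t) = 160·exp(-2·t). Wir haben den Snap s(t) = 160·exp(-2·t). Durch Einsetzen von t = log(3)/2: s(log(3)/2) = 160/3.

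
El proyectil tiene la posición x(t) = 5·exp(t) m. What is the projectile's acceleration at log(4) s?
Starting from position x(t) = 5·exp(t), we take 2 derivatives. Taking d/dt of x(t), we find v(t) = 5·exp(t). Taking d/dt of v(t), we find a(t) = 5·exp(t). We have acceleration a(t) = 5·exp(t). Substituting t = log(4): a(log(4)) = 20.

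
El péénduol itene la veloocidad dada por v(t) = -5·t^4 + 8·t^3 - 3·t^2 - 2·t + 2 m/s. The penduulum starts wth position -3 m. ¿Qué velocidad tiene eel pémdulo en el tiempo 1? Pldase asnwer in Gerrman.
Wir haben die Geschwindigkeit v(t) = -5·t^4 + 8·t^3 - 3·t^2 - 2·t + 2. Durch Einsetzen von t = 1: v(1) = 0.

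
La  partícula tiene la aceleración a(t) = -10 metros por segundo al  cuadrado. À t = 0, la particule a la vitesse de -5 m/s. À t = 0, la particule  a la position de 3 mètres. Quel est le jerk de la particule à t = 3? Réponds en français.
Nous devons dériver notre équation de l'accélération a(t) = -10 1 fois. La dérivée de l'accélération donne le jerk: j(t) = 0. En utilisant j(t) = 0 et en substituant t = 3, nous trouvons j = 0.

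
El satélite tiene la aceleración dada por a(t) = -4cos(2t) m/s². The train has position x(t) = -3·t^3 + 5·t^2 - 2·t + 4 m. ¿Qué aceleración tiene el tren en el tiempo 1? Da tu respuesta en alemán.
Wir müssen unsere Gleichung für die Position x(t) = -3·t^3 + 5·t^2 - 2·t + 4 2-mal ableiten. Die Ableitung von der Position ergibt die Geschwindigkeit: v(t) = -9·t^2 + 10·t - 2. Die Ableitung von der Geschwindigkeit ergibt die Beschleunigung: a(t) = 10 - 18·t. Aus der Gleichung für die Beschleunigung a(t) = 10 - 18·t, setzen wir t = 1 ein und erhalten a = -8.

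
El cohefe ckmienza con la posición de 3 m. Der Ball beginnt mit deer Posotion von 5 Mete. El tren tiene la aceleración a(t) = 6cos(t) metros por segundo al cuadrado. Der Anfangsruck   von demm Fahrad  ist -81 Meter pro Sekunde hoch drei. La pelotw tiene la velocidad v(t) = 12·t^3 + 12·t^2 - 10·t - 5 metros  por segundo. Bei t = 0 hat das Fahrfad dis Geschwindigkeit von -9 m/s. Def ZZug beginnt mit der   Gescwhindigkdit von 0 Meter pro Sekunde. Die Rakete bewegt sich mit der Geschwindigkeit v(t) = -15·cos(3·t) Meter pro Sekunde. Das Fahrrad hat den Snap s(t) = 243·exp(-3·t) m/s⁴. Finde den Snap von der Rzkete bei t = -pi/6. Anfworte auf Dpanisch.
Debemos derivar nuestra ecuación de la velocidad v(t) = -15·cos(3·t) 3 veces. Derivando la velocidad, obtenemos la aceleración: a(t) = 45·sin(3·t). La derivada de la aceleración da la sacudida: j(t) = 135·cos(3·t). Derivando la sacudida, obtenemos el snap: s(t) = -405·sin(3·t). Tenemos el snap s(t) = -405·sin(3·t). Sustituyendo t = -pi/6: s(-pi/6) = 405.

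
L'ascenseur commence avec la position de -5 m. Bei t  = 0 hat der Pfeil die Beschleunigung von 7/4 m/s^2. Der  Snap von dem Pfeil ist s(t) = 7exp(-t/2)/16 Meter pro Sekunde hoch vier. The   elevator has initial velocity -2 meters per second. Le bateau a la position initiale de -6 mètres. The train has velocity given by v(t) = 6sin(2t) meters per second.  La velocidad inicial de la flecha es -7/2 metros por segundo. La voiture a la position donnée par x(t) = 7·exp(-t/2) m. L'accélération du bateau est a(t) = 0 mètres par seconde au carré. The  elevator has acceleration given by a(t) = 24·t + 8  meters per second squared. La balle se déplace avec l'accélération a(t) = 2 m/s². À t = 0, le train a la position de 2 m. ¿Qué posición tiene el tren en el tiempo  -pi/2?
Partiendo de la velocidad v(t) = 6·sin(2·t), tomamos 1 antiderivada. Tomando ∫v(t)dt y aplicando x(0) = 2, encontramos x(t) = 5 - 3·cos(2·t). Tenemos la posición x(t) = 5 - 3·cos(2·t). Sustituyendo t = -pi/2: x(-pi/2) = 8.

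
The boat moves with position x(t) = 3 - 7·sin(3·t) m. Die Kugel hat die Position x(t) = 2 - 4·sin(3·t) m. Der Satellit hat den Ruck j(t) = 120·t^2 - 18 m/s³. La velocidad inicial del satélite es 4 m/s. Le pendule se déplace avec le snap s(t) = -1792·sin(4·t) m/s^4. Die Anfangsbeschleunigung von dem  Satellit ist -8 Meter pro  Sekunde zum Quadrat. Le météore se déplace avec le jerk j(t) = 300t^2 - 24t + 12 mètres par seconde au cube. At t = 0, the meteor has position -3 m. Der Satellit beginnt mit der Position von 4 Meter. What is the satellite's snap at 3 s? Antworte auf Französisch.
En partant du jerk j(t) = 120·t^2 - 18, nous prenons 1 dérivée. En dérivant le jerk, nous obtenons le snap: s(t) = 240·t. Nous avons le snap s(t) = 240·t. En substituant t = 3: s(3) = 720.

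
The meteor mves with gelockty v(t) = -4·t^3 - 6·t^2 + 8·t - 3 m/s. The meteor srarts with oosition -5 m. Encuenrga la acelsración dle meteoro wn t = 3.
Debemos derivar nuestra ecuación de la velocidad v(t) = -4·t^3 - 6·t^2 + 8·t - 3 1 vez. Derivando la velocidad, obtenemos la aceleración: a(t) = -12·t^2 - 12·t + 8. Usando a(t) = -12·t^2 - 12·t + 8 y sustituyendo t = 3, encontramos a = -136.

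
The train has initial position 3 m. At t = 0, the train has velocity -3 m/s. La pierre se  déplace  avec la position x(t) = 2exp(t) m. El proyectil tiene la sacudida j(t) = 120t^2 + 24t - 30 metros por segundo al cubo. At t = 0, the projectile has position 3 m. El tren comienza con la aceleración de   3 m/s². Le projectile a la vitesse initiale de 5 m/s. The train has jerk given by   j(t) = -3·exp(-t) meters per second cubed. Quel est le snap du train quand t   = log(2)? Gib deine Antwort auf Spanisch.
Para resolver esto, necesitamos tomar 1 derivada de nuestra ecuación de la sacudida j(t) = -3·exp(-t). Derivando la sacudida, obtenemos el snap: s(t) = 3·exp(-t). Tenemos el snap s(t) = 3·exp(-t). Sustituyendo t = log(2): s(log(2)) = 3/2.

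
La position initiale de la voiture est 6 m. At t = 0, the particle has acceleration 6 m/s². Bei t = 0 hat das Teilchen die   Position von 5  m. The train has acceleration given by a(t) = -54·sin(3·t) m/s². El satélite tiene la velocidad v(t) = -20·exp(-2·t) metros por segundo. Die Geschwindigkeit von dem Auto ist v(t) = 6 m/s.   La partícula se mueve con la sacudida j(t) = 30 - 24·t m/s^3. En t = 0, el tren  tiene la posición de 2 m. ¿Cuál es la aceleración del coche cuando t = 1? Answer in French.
En partant de la vitesse v(t) = 6, nous prenons 1 dérivée. En dérivant la vitesse, nous obtenons l'accélération: a(t) = 0. Nous avons l'accélération a(t) = 0. En substituant t = 1: a(1) = 0.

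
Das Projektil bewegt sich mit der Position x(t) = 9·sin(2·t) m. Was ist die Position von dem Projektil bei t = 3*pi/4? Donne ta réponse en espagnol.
Usando x(t) = 9·sin(2·t) y sustituyendo t = 3*pi/4, encontramos x = -9.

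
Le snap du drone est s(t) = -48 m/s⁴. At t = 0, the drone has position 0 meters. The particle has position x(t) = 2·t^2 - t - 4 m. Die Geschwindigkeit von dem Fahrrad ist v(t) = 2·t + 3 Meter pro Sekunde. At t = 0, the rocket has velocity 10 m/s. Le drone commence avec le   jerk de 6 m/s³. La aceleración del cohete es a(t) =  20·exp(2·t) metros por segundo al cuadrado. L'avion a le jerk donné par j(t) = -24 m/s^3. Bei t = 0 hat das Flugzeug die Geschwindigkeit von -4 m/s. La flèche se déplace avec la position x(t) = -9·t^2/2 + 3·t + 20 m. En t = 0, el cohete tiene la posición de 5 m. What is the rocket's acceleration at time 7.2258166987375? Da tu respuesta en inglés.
From the given acceleration equation a(t) = 20·exp(2·t), we substitute t = 7.2258166987375 to get a = 37782843.0894246.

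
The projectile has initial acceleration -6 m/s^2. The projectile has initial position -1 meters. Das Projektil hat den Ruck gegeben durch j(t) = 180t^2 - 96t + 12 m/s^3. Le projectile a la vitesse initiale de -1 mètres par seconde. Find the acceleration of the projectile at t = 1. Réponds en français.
Pour résoudre ceci, nous devons prendre 1 primitive de notre équation du jerk j(t) = 180·t^2 - 96·t + 12. L'intégrale du jerk est l'accélération. En utilisant a(0) = -6, nous obtenons a(t) = 60·t^3 - 48·t^2 + 12·t - 6. Nous avons l'accélération a(t) = 60·t^3 - 48·t^2 + 12·t - 6. En substituant t = 1: a(1) = 18.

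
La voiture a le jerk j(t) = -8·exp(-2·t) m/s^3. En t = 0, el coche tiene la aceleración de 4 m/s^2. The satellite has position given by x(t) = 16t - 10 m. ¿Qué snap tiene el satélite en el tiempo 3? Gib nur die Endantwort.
La respuesta es 0.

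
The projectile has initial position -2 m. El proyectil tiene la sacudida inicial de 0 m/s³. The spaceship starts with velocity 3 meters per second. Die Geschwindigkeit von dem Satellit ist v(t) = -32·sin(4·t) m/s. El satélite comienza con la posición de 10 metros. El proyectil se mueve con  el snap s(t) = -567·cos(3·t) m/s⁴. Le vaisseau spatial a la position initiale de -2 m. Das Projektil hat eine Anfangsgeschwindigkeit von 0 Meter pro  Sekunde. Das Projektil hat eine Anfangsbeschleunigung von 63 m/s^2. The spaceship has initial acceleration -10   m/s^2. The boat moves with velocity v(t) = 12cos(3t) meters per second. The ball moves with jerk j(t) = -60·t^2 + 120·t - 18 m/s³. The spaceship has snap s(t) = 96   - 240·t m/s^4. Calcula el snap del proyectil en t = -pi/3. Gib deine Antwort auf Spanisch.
Tenemos el snap s(t) = -567·cos(3·t). Sustituyendo t = -pi/3: s(-pi/3) = 567.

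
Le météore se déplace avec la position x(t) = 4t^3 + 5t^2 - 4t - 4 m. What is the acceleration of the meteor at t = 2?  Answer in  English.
Starting from position x(t) = 4·t^3 + 5·t^2 - 4·t - 4, we take 2 derivatives. Taking d/dt of x(t), we find v(t) = 12·t^2 + 10·t - 4. Differentiating velocity, we get acceleration: a(t) = 24·t + 10. We have acceleration a(t) = 24·t + 10. Substituting t = 2: a(2) = 58.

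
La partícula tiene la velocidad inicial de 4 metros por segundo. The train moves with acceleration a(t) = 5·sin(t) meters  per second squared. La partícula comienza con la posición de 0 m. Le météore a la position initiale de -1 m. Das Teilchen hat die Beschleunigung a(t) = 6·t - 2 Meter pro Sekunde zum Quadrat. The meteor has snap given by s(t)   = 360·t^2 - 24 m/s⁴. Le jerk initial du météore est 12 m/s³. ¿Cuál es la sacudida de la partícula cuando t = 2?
Partiendo de la aceleración a(t) = 6·t - 2, tomamos 1 derivada. Derivando la aceleración, obtenemos la sacudida: j(t) = 6. De la ecuación de la sacudida j(t) = 6, sustituimos t = 2 para obtener j = 6.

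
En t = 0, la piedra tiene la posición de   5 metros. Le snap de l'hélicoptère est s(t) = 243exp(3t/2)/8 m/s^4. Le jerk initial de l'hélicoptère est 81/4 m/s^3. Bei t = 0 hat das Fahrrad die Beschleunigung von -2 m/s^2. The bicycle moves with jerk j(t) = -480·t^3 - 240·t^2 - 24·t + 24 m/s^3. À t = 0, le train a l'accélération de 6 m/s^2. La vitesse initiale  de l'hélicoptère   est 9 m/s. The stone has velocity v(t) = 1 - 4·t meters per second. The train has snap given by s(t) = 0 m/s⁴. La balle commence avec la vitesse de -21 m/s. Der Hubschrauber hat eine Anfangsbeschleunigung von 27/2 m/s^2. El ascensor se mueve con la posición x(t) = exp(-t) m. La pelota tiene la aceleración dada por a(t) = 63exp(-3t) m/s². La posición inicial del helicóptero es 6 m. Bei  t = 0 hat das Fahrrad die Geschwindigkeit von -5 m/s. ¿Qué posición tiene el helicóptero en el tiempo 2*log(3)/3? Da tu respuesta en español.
Partiendo del snap s(t) = 243·exp(3·t/2)/8, tomamos 4 integrales. La integral del snap, con j(0) = 81/4, da la sacudida: j(t) = 81·exp(3·t/2)/4. La integral de la sacudida, con a(0) = 27/2, da la aceleración: a(t) = 27·exp(3·t/2)/2. La antiderivada de la aceleración es la velocidad. Usando v(0) = 9, obtenemos v(t) = 9·exp(3·t/2). La antiderivada de la velocidad es la posición. Usando x(0) = 6, obtenemos x(t) = 6·exp(3·t/2). Usando x(t) = 6·exp(3·t/2) y sustituyendo t = 2*log(3)/3, encontramos x = 18.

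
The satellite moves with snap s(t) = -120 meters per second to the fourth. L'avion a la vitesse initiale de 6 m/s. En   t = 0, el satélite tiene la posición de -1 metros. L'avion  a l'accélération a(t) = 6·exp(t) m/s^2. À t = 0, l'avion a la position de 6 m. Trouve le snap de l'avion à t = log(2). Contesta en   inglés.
Starting from acceleration a(t) = 6·exp(t), we take 2 derivatives. Taking d/dt of a(t), we find j(t) = 6·exp(t). Differentiating jerk, we get snap: s(t) = 6·exp(t). From the given snap equation s(t) = 6·exp(t), we substitute t = log(2) to get s = 12.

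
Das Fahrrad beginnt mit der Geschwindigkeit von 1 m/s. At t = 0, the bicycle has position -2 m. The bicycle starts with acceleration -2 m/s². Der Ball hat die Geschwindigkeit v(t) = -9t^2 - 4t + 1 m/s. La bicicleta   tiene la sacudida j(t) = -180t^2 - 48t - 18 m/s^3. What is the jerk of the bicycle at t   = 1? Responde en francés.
Nous avons le jerk j(t) = -180·t^2 - 48·t - 18. En substituant t = 1: j(1) = -246.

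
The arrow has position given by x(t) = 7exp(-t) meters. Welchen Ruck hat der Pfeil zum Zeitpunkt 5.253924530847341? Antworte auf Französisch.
Pour résoudre ceci, nous devons prendre 3 dérivées de notre équation de la position x(t) = 7·exp(-t). La dérivée de la position donne la vitesse: v(t) = -7·exp(-t). En dérivant la vitesse, nous obtenons l'accélération: a(t) = 7·exp(-t). En dérivant l'accélération, nous obtenons le jerk: j(t) = -7·exp(-t). De l'équation du jerk j(t) = -7·exp(-t), nous substituons t = 5.253924530847341 pour obtenir j = -0.0365887529666883.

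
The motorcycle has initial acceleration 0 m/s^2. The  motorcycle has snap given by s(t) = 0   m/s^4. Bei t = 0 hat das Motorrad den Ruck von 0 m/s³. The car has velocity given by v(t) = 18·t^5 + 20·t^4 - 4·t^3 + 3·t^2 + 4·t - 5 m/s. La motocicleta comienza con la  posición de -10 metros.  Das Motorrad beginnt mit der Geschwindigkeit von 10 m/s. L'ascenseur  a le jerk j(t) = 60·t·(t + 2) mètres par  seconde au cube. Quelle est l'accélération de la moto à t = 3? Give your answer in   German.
Wir müssen das Integral unserer Gleichung für den Snap s(t) = 0 2-mal finden. Das Integral von dem Snap, mit j(0) = 0, ergibt den Ruck: j(t) = 0. Mit ∫j(t)dt und Anwendung von a(0) = 0, finden wir a(t) = 0. Wir haben die Beschleunigung a(t) = 0. Durch Einsetzen von t = 3: a(3) = 0.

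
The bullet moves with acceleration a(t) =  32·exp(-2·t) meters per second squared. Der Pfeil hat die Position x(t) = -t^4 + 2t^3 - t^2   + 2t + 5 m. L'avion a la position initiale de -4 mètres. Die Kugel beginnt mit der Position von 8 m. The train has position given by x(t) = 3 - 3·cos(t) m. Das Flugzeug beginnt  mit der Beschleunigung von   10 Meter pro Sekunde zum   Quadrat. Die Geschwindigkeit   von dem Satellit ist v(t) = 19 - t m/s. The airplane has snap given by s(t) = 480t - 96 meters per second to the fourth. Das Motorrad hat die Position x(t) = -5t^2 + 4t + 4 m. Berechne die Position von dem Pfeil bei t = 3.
Aus der Gleichung für die Position x(t) = -t^4 + 2·t^3 - t^2 + 2·t + 5, setzen wir t = 3 ein und erhalten x = -25.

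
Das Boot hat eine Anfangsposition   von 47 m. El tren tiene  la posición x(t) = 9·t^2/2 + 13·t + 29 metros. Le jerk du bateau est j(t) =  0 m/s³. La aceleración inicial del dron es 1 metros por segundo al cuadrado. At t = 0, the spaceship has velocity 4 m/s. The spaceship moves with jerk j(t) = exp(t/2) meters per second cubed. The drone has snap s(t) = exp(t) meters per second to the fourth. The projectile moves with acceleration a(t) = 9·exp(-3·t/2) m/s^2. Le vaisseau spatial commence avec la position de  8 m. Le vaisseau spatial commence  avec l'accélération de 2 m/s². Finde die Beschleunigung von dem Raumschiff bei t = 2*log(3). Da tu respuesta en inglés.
We need to integrate our jerk equation j(t) = exp(t/2) 1 time. Taking ∫j(t)dt and applying a(0) = 2, we find a(t) = 2·exp(t/2). Using a(t) = 2·exp(t/2) and substituting t = 2*log(3), we find a = 6.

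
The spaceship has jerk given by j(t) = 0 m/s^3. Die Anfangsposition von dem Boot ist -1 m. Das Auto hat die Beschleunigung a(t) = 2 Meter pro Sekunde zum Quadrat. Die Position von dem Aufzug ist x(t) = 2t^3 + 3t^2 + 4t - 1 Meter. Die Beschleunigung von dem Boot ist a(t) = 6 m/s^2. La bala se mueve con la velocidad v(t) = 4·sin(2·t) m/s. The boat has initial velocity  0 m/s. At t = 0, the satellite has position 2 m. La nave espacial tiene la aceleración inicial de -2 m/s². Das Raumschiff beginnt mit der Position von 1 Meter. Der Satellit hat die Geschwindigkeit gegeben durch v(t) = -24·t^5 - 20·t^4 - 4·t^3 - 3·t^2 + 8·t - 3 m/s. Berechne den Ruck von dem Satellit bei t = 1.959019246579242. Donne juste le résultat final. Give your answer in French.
j(1.959019246579242) = -4582.83256052849.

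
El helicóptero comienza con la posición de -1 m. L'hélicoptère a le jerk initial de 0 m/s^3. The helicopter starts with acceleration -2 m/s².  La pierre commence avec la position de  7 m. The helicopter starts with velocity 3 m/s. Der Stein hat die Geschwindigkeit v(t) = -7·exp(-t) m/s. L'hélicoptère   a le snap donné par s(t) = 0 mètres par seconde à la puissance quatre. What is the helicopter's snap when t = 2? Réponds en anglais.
From the given snap equation s(t) = 0, we substitute t = 2 to get s = 0.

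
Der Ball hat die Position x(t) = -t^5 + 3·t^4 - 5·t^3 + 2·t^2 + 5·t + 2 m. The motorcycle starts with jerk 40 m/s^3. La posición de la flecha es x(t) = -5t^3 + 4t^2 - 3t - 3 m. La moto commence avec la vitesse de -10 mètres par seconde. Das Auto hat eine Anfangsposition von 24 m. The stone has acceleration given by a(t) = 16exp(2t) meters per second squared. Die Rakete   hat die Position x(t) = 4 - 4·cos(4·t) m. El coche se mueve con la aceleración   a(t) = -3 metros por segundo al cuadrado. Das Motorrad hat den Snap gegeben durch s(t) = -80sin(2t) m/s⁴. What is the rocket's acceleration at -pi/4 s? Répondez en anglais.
To solve this, we need to take 2 derivatives of our position equation x(t) = 4 - 4·cos(4·t). Differentiating position, we get velocity: v(t) = 16·sin(4·t). Differentiating velocity, we get acceleration: a(t) = 64·cos(4·t). Using a(t) = 64·cos(4·t) and substituting t = -pi/4, we find a = -64.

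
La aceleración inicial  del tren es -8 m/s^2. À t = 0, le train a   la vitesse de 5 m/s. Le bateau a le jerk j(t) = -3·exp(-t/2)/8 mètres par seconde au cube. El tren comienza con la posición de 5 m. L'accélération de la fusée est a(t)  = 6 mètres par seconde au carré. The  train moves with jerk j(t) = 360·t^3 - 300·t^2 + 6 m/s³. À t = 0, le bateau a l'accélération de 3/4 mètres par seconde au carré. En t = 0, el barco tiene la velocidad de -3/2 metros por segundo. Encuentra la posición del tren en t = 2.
Partiendo de la sacudida j(t) = 360·t^3 - 300·t^2 + 6, tomamos 3 integrales. La integral de la sacudida es la aceleración. Usando a(0) = -8, obtenemos a(t) = 90·t^4 - 100·t^3 + 6·t - 8. La integral de la aceleración, con v(0) = 5, da la velocidad: v(t) = 18·t^5 - 25·t^4 + 3·t^2 - 8·t + 5. Tomando ∫v(t)dt y aplicando x(0) = 5, encontramos x(t) = 3·t^6 - 5·t^5 + t^3 - 4·t^2 + 5·t + 5. De la ecuación de la posición x(t) = 3·t^6 - 5·t^5 + t^3 - 4·t^2 + 5·t + 5, sustituimos t = 2 para obtener x = 39.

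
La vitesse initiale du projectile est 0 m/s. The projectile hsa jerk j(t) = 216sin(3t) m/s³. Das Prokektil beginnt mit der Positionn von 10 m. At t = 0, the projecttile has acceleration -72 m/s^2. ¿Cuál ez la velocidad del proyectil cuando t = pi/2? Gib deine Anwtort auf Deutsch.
Um dies zu lösen, müssen wir 2 Integrale unserer Gleichung für den Ruck j(t) = 216·sin(3·t) finden. Die Stammfunktion von dem Ruck ist die Beschleunigung. Mit a(0) = -72 erhalten wir a(t) = -72·cos(3·t). Die Stammfunktion von der Beschleunigung, mit v(0) = 0, ergibt die Geschwindigkeit: v(t) = -24·sin(3·t). Wir haben die Geschwindigkeit v(t) = -24·sin(3·t). Durch Einsetzen von t = pi/2: v(pi/2) = 24.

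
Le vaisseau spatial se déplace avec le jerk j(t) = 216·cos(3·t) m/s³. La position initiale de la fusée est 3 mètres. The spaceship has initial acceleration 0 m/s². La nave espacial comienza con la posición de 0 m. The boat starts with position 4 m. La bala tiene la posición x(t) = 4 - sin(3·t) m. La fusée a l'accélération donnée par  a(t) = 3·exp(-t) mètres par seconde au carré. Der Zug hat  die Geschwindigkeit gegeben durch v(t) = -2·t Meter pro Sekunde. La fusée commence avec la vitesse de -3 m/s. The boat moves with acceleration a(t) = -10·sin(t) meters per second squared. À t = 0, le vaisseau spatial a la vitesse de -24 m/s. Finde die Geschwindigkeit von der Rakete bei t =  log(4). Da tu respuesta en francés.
En partant de l'accélération a(t) = 3·exp(-t), nous prenons 1 intégrale. En prenant ∫a(t)dt et en appliquant v(0) = -3, nous trouvons v(t) = -3·exp(-t). De l'équation de la vitesse v(t) = -3·exp(-t), nous substituons t = log(4) pour obtenir v = -3/4.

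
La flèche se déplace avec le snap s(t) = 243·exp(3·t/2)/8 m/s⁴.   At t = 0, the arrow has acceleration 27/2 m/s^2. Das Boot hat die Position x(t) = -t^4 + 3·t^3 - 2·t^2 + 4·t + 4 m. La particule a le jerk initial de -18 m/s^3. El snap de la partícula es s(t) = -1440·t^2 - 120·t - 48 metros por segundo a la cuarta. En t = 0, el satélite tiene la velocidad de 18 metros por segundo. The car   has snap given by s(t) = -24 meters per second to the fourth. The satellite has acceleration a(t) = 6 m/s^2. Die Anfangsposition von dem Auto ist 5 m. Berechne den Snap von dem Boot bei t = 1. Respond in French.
En partant de la position x(t) = -t^4 + 3·t^3 - 2·t^2 + 4·t + 4, nous prenons 4 dérivées. En dérivant la position, nous obtenons la vitesse: v(t) = -4·t^3 + 9·t^2 - 4·t + 4. En dérivant la vitesse, nous obtenons l'accélération: a(t) = -12·t^2 + 18·t - 4. La dérivée de l'accélération donne le jerk: j(t) = 18 - 24·t. En dérivant le jerk, nous obtenons le snap: s(t) = -24. De l'équation du snap s(t) = -24, nous substituons t = 1 pour obtenir s = -24.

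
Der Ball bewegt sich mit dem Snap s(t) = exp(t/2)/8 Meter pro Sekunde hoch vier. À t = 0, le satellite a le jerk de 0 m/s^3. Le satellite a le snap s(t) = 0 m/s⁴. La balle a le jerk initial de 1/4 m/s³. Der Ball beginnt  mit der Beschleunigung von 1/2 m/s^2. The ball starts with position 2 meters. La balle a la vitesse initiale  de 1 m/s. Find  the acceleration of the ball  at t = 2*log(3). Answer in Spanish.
Para resolver esto, necesitamos tomar 2 integrales de nuestra ecuación del snap s(t) = exp(t/2)/8. La integral del snap, con j(0) = 1/4, da la sacudida: j(t) = exp(t/2)/4. La antiderivada de la sacudida, con a(0) = 1/2, da la aceleración: a(t) = exp(t/2)/2. Usando a(t) = exp(t/2)/2 y sustituyendo t = 2*log(3), encontramos a = 3/2.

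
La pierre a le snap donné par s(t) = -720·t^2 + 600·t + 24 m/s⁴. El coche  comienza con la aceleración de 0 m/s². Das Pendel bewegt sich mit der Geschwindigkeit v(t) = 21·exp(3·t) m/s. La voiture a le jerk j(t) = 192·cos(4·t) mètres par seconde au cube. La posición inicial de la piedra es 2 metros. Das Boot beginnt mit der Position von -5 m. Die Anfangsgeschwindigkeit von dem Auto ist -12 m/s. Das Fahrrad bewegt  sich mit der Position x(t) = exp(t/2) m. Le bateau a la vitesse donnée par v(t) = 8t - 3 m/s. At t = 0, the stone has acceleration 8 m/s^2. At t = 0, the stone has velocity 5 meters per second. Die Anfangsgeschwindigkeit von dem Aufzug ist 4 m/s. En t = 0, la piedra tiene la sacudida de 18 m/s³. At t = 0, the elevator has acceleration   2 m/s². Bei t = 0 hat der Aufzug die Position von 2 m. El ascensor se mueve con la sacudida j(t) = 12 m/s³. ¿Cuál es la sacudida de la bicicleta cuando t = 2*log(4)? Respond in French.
Pour résoudre ceci, nous devons prendre 3 dérivées de notre équation de la position x(t) = exp(t/2). En dérivant la position, nous obtenons la vitesse: v(t) = exp(t/2)/2. La dérivée de la vitesse donne l'accélération: a(t) = exp(t/2)/4. En prenant d/dt de a(t), nous trouvons j(t) = exp(t/2)/8. De l'équation du jerk j(t) = exp(t/2)/8, nous substituons t = 2*log(4) pour obtenir j = 1/2.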